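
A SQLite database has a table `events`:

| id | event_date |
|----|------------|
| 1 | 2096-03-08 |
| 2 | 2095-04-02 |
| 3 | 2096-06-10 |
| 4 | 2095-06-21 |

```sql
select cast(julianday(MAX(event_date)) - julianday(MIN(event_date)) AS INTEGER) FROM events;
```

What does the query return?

MIN = 2095-04-02, MAX = 2096-06-10.
28 days remain in April 2095 after the 2nd (30 − 2).
Full months from May 2095 through May 2096 contribute their day counts.
Then 10 days into June 2096.
Total: 28 + 31 + 30 + 31 + 31 + 30 + 31 + 30 + 31 + 31 + 29 + 31 + 30 + 31 + 10 = 435.

435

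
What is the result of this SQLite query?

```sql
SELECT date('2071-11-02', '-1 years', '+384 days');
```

Adding -1 year to 2071-11-02 gives 2070-11-02.
Applying '+384 days' to 2070-11-02: counting 384 days forward gives 2071-11-21.

2071-11-21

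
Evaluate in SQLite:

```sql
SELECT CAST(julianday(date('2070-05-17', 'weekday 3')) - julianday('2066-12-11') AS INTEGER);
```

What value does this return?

`weekday 3` advances to the next Wednesday; 2070-05-17 is a Saturday, so it moves forward to 2070-05-21.
20 days remain in December 2066 after the 11th (31 − 11).
Full months from January 2067 through April 2070 contribute their day counts.
Then 21 days into May 2070.
Total: 20 + 31 + 28 + 31 + 30 + 31 + 30 + 31 + 31 + 30 + 31 + 30 + 31 + 31 + 29 + 31 + 30 + 31 + 30 + 31 + 31 + 30 + 31 + 30 + 31 + 31 + 28 + 31 + 30 + 31 + 30 + 31 + 31 + 30 + 31 + 30 + 31 + 31 + 28 + 31 + 30 + 21 = 1257.

1257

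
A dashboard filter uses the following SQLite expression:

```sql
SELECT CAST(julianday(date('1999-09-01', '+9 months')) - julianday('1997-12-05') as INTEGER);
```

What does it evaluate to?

Adding +9 months to 1999-09-01 gives 2000-06-01.
26 days remain in December 1997 after the 5th (31 − 5).
Full months from January 1998 through May 2000 contribute their day counts.
Then 1 day into June 2000.
Total: 26 + 31 + 28 + 31 + 30 + 31 + 30 + 31 + 31 + 30 + 31 + 30 + 31 + 31 + 28 + 31 + 30 + 31 + 30 + 31 + 31 + 30 + 31 + 30 + 31 + 31 + 29 + 31 + 30 + 31 + 1 = 909.

909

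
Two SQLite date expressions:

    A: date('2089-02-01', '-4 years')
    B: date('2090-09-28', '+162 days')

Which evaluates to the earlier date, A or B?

A = 2085-02-01.
B = 2091-03-09.
A is earlier.

A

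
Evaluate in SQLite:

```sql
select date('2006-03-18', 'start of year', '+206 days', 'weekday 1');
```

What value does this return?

`start of year` rewinds 2006-03-18 to 2006-01-01.
Applying '+206 days' to 2006-01-01: counting 206 days forward gives 2006-07-26.
`weekday 1` advances to the next Monday; 2006-07-26 is a Wednesday, so it moves forward to 2006-07-31.

2006-07-31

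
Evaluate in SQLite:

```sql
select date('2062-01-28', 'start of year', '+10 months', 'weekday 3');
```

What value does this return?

2062-11-01

`start of year` rewinds 2062-01-28 to 2062-01-01.
Adding +10 months to 2062-01-01 gives 2062-11-01.
`weekday 3` advances to the next Wednesday; 2062-11-01 is already a Wednesday, so it stays at 2062-11-01.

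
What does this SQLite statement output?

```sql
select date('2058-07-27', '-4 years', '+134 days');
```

Adding -4 years to 2058-07-27 gives 2054-07-27.
Applying '+134 days' to 2054-07-27: counting 134 days forward gives 2054-12-08.

2054-12-08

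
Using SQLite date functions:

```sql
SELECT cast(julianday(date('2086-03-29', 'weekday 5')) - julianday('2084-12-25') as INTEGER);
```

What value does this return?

`weekday 5` advances to the next Friday; 2086-03-29 is already a Friday, so it stays at 2086-03-29.
6 days remain in December 2084 after the 25th (31 − 25).
Full months from January 2085 through February 2086 contribute their day counts.
Then 29 days into March 2086.
Total: 6 + 31 + 28 + 31 + 30 + 31 + 30 + 31 + 31 + 30 + 31 + 30 + 31 + 31 + 28 + 29 = 459.

459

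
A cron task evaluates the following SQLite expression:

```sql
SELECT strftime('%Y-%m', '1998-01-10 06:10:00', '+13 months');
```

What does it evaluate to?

First apply '+13 months': 1998-01-10 06:10:00 → 1999-02-10 06:10:00.
`%Y-%m` extracts the year-month: 1999-02.

1999-02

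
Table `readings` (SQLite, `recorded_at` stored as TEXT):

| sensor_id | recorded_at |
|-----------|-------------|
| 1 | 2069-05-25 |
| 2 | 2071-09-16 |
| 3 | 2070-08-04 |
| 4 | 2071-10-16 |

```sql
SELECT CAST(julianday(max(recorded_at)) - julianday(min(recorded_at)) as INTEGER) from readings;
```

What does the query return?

874

MIN = 2069-05-25, MAX = 2071-10-16.
6 days remain in May 2069 after the 25th (31 − 25).
Full months from June 2069 through September 2071 contribute their day counts.
Then 16 days into October 2071.
Total: 6 + 30 + 31 + 31 + 30 + 31 + 30 + 31 + 31 + 28 + 31 + 30 + 31 + 30 + 31 + 31 + 30 + 31 + 30 + 31 + 31 + 28 + 31 + 30 + 31 + 30 + 31 + 31 + 30 + 16 = 874.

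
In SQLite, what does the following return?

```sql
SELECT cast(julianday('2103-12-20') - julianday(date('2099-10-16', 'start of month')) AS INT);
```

`start of month` rewinds 2099-10-16 to 2099-10-01.
30 days remain in October 2099 after the 1st (31 − 1).
Full months from November 2099 through November 2103 contribute their day counts.
Then 20 days into December 2103.
Total: 30 + 30 + 31 + 31 + 28 + 31 + 30 + 31 + 30 + 31 + 31 + 30 + 31 + 30 + 31 + 31 + 28 + 31 + 30 + 31 + 30 + 31 + 31 + 30 + 31 + 30 + 31 + 31 + 28 + 31 + 30 + 31 + 30 + 31 + 31 + 30 + 31 + 30 + 31 + 31 + 28 + 31 + 30 + 31 + 30 + 31 + 31 + 30 + 31 + 30 + 20 = 1540.

1540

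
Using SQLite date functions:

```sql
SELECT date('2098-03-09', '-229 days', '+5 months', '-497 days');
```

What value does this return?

2096-08-13

Applying '-229 days' to 2098-03-09: counting 229 days back gives 2097-07-23.
Adding +5 months to 2097-07-23 gives 2097-12-23.
Applying '-497 days' to 2097-12-23: counting 497 days back gives 2096-08-13.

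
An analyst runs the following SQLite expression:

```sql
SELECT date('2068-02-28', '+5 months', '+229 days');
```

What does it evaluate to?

Adding +5 months to 2068-02-28 gives 2068-07-28.
Applying '+229 days' to 2068-07-28: counting 229 days forward gives 2069-03-14.

2069-03-14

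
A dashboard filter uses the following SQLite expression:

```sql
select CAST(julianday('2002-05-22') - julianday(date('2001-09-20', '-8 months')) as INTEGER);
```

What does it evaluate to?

Adding -8 months to 2001-09-20 gives 2001-01-20.
11 days remain in January 2001 after the 20th (31 − 20).
Full months from February 2001 through April 2002 contribute their day counts.
Then 22 days into May 2002.
Total: 11 + 28 + 31 + 30 + 31 + 30 + 31 + 31 + 30 + 31 + 30 + 31 + 31 + 28 + 31 + 30 + 22 = 487.

487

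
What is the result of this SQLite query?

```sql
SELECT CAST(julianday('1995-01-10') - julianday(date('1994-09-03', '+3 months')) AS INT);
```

38

Adding +3 months to 1994-09-03 gives 1994-12-03.
28 days remain in December 1994 after the 3rd (31 − 3).
Then 10 days into January 1995.
Total: 28 + 10 = 38.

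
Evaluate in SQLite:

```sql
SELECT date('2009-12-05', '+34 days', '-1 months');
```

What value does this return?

December 2009 has 31 days; 26 remain after the 5th, so 27 days reach 2010-01-01.
Advancing 7 more days within January lands on 2010-01-08.
Adding -1 month to 2010-01-08 gives 2009-12-08.

2009-12-08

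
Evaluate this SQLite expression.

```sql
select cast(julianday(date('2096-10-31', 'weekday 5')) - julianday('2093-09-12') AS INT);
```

`weekday 5` advances to the next Friday; 2096-10-31 is a Wednesday, so it moves forward to 2096-11-02.
18 days remain in September 2093 after the 12th (30 − 12).
Full months from October 2093 through October 2096 contribute their day counts.
Then 2 days into November 2096.
Total: 18 + 31 + 30 + 31 + 31 + 28 + 31 + 30 + 31 + 30 + 31 + 31 + 30 + 31 + 30 + 31 + 31 + 28 + 31 + 30 + 31 + 30 + 31 + 31 + 30 + 31 + 30 + 31 + 31 + 29 + 31 + 30 + 31 + 30 + 31 + 31 + 30 + 31 + 2 = 1147.

1147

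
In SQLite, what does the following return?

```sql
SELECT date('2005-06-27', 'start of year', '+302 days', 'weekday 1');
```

2005-10-31

`start of year` rewinds 2005-06-27 to 2005-01-01.
Applying '+302 days' to 2005-01-01: counting 302 days forward gives 2005-10-30.
`weekday 1` advances to the next Monday; 2005-10-30 is a Sunday, so it moves forward to 2005-10-31.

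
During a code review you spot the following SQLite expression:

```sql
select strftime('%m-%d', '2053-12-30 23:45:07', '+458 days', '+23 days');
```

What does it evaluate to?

First apply '+458 days', '+23 days': 2053-12-30 23:45:07 → 2055-04-25 23:45:07.
`%m-%d` extracts the month-day: 04-25.

04-25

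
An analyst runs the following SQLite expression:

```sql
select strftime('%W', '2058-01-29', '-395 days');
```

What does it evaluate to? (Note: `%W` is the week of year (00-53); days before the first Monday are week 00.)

First apply '-395 days': 2058-01-29 → 2056-12-30.
2056-12-30 is a Saturday. SQLite's %W counts Mondays since the year started; the result is 52.

52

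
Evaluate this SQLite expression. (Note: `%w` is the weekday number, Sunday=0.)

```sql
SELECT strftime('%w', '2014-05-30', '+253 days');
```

First apply '+253 days': 2014-05-30 → 2015-02-07.
2015-02-07 is a Saturday; with Sunday=0 that is 6.

6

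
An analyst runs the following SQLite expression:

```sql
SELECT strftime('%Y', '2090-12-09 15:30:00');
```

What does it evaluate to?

`%Y` extracts the 4-digit year: 2090.

2090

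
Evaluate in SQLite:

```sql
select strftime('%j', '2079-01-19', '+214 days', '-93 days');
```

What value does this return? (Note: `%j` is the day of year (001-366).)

First apply '+214 days', '-93 days': 2079-01-19 → 2079-05-20.
Day-of-year for 2079-05-20: days since 2079-01-01 inclusive = 140, zero-padded to 140.

140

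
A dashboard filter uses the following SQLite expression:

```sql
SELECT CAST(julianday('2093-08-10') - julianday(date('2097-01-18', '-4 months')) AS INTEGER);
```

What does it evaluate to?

-1135

Adding -4 months to 2097-01-18 gives 2096-09-18.
21 days remain in August 2093 after the 10th (31 − 10).
Full months from September 2093 through August 2096 contribute their day counts.
Then 18 days into September 2096.
Total: 21 + 30 + 31 + 30 + 31 + 31 + 28 + 31 + 30 + 31 + 30 + 31 + 31 + 30 + 31 + 30 + 31 + 31 + 28 + 31 + 30 + 31 + 30 + 31 + 31 + 30 + 31 + 30 + 31 + 31 + 29 + 31 + 30 + 31 + 30 + 31 + 31 + 18 = 1135.
The subtraction is earlier − later, so the result is −1135 → -1135.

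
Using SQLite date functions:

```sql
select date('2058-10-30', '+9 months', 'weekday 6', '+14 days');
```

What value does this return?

Adding +9 months to 2058-10-30 gives 2059-07-30.
`weekday 6` advances to the next Saturday; 2059-07-30 is a Wednesday, so it moves forward to 2059-08-02.
Advancing 14 more days within August lands on 2059-08-16.

2059-08-16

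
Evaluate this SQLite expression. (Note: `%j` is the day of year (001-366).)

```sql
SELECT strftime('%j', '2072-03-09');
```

Day-of-year for 2072-03-09: days since 2072-01-01 inclusive = 69, zero-padded to 069.

069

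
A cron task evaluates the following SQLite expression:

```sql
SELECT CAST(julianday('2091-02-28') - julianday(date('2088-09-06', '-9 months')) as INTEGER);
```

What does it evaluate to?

Adding -9 months to 2088-09-06 gives 2087-12-06.
25 days remain in December 2087 after the 6th (31 − 6).
Full months from January 2088 through January 2091 contribute their day counts.
Then 28 days into February 2091.
Total: 25 + 31 + 29 + 31 + 30 + 31 + 30 + 31 + 31 + 30 + 31 + 30 + 31 + 31 + 28 + 31 + 30 + 31 + 30 + 31 + 31 + 30 + 31 + 30 + 31 + 31 + 28 + 31 + 30 + 31 + 30 + 31 + 31 + 30 + 31 + 30 + 31 + 31 + 28 = 1180.

1180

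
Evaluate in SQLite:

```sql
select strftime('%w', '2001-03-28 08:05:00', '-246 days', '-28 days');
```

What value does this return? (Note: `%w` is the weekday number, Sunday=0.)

First apply '-246 days', '-28 days': 2001-03-28 08:05:00 → 2000-06-27 08:05:00.
2000-06-27 is a Tuesday; with Sunday=0 that is 2.

2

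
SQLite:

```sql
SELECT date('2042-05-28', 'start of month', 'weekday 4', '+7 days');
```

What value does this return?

`start of month` rewinds 2042-05-28 to 2042-05-01.
`weekday 4` advances to the next Thursday; 2042-05-01 is already a Thursday, so it stays at 2042-05-01.
Advancing 7 more days within May lands on 2042-05-08.

2042-05-08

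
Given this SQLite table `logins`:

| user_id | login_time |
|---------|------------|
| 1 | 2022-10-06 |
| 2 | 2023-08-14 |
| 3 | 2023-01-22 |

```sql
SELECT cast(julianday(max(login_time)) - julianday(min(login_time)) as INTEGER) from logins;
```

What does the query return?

312

MIN = 2022-10-06, MAX = 2023-08-14.
25 days remain in October 2022 after the 6th (31 − 6).
Full months from November 2022 through July 2023 contribute their day counts.
Then 14 days into August 2023.
Total: 25 + 30 + 31 + 31 + 28 + 31 + 30 + 31 + 30 + 31 + 14 = 312.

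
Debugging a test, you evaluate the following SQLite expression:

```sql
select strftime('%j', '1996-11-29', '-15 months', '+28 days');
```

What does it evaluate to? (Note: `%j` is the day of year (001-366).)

First apply '-15 months', '+28 days': 1996-11-29 → 1995-09-26.
Day-of-year for 1995-09-26: days since 1995-01-01 inclusive = 269, zero-padded to 269.

269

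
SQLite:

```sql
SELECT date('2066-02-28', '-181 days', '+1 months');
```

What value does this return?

2065-10-01

Applying '-181 days' to 2066-02-28: counting 181 days back gives 2065-08-31.
Adding +1 month to 2065-08-31 targets 2065-09-31. September 2065 has only 30 days, so SQLite normalizes the 1-day overflow forward to 2065-10-01.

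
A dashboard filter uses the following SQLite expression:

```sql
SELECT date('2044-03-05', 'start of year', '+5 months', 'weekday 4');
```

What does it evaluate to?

`start of year` rewinds 2044-03-05 to 2044-01-01.
Adding +5 months to 2044-01-01 gives 2044-06-01.
`weekday 4` advances to the next Thursday; 2044-06-01 is a Wednesday, so it moves forward to 2044-06-02.

2044-06-02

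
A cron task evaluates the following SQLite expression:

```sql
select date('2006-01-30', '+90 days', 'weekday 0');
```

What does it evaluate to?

2006-04-30

Applying '+90 days' to 2006-01-30: counting 90 days forward gives 2006-04-30.
`weekday 0` advances to the next Sunday; 2006-04-30 is already a Sunday, so it stays at 2006-04-30.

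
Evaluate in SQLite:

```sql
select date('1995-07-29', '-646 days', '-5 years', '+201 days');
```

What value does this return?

Applying '-646 days' to 1995-07-29: counting 646 days back gives 1993-10-21.
Adding -5 years to 1993-10-21 gives 1988-10-21.
Applying '+201 days' to 1988-10-21: counting 201 days forward gives 1989-05-10.

1989-05-10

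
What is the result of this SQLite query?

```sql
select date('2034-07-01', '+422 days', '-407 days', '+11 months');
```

2035-06-16

Applying '+422 days' to 2034-07-01: counting 422 days forward gives 2035-08-27.
Applying '-407 days' to 2035-08-27: counting 407 days back gives 2034-07-16.
Adding +11 months to 2034-07-16 gives 2035-06-16.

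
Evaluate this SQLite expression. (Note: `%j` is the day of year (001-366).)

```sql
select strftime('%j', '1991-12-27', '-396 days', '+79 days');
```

First apply '-396 days', '+79 days': 1991-12-27 → 1991-02-13.
Day-of-year for 1991-02-13: days since 1991-01-01 inclusive = 44, zero-padded to 044.

044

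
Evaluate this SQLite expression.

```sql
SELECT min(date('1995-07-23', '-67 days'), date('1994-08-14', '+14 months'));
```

date('1995-07-23', '-67 days') → 1995-05-17.
date('1994-08-14', '+14 months') → 1995-10-14.
Earlier of the two is 1995-05-17.

1995-05-17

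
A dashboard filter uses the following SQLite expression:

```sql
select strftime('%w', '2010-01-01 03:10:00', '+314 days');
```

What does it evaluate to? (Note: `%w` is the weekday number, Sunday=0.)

First apply '+314 days': 2010-01-01 03:10:00 → 2010-11-11 03:10:00.
2010-11-11 is a Thursday; with Sunday=0 that is 4.

4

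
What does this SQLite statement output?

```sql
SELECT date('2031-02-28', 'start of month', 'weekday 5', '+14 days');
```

`start of month` rewinds 2031-02-28 to 2031-02-01.
`weekday 5` advances to the next Friday; 2031-02-01 is a Saturday, so it moves forward to 2031-02-07.
Advancing 14 more days within February lands on 2031-02-21.

2031-02-21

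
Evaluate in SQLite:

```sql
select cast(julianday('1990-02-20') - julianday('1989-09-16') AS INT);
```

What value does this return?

157

14 days remain in September 1989 after the 16th (30 − 16).
October 1989: 31 days.
November 1989: 30 days.
December 1989: 31 days.
January 1990: 31 days.
Then 20 days into February 1990.
Total: 14 + 31 + 30 + 31 + 31 + 20 = 157.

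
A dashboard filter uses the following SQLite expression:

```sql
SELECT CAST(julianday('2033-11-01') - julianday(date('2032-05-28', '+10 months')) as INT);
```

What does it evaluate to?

Adding +10 months to 2032-05-28 gives 2033-03-28.
3 days remain in March 2033 after the 28th (31 − 28).
Full months from April 2033 through October 2033 contribute their day counts.
Then 1 day into November 2033.
Total: 3 + 30 + 31 + 30 + 31 + 31 + 30 + 31 + 1 = 218.

218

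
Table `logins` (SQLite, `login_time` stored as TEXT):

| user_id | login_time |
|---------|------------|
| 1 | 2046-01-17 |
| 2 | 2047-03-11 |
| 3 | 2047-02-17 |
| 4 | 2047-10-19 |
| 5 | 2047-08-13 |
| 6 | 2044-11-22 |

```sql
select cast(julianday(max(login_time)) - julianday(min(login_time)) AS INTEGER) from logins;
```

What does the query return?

MIN = 2044-11-22, MAX = 2047-10-19.
8 days remain in November 2044 after the 22nd (30 − 22).
Full months from December 2044 through September 2047 contribute their day counts.
Then 19 days into October 2047.
Total: 8 + 31 + 31 + 28 + 31 + 30 + 31 + 30 + 31 + 31 + 30 + 31 + 30 + 31 + 31 + 28 + 31 + 30 + 31 + 30 + 31 + 31 + 30 + 31 + 30 + 31 + 31 + 28 + 31 + 30 + 31 + 30 + 31 + 31 + 30 + 19 = 1061.

1061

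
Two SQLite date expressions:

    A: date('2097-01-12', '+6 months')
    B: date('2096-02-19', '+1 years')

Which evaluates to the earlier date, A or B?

B

A = 2097-07-12.
B = 2097-02-19.
B is earlier.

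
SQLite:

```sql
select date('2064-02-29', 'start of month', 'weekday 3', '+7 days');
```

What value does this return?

`start of month` rewinds 2064-02-29 to 2064-02-01.
`weekday 3` advances to the next Wednesday; 2064-02-01 is a Friday, so it moves forward to 2064-02-06.
Advancing 7 more days within February lands on 2064-02-13.

2064-02-13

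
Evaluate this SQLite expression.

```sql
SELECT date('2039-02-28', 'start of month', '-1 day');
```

2039-01-31

`start of month` rewinds 2039-02-28 to 2039-02-01.
Going back 1 day from 2039-02-01 reaches 2039-01-31 (last day of January, 31 days).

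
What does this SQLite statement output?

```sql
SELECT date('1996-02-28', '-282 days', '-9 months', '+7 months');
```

1995-03-22

Applying '-282 days' to 1996-02-28: counting 282 days back gives 1995-05-22.
Adding -9 months to 1995-05-22 gives 1994-08-22.
Adding +7 months to 1994-08-22 gives 1995-03-22.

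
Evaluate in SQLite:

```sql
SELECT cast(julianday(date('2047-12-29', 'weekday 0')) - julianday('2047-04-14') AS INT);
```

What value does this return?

`weekday 0` advances to the next Sunday; 2047-12-29 is already a Sunday, so it stays at 2047-12-29.
16 days remain in April 2047 after the 14th (30 − 14).
Full months from May 2047 through November 2047 contribute their day counts.
Then 29 days into December 2047.
Total: 16 + 31 + 30 + 31 + 31 + 30 + 31 + 30 + 29 = 259.

259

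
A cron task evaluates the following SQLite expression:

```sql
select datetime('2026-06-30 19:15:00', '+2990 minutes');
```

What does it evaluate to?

2990 minutes = 49h 50m; +2990 minutes from 2026-06-30 19:15:00 is 2026-07-02 21:05:00 (crosses midnight).

2026-07-02 21:05:00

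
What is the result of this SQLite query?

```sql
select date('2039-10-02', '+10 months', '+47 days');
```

Adding +10 months to 2039-10-02 gives 2040-08-02.
Applying '+47 days' to 2040-08-02: counting 47 days forward gives 2040-09-18.

2040-09-18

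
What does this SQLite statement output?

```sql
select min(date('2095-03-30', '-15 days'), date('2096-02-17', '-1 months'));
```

2095-03-15

date('2095-03-30', '-15 days') → 2095-03-15.
date('2096-02-17', '-1 months') → 2096-01-17.
Earlier of the two is 2095-03-15.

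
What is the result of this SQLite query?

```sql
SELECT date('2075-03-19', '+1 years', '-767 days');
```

Adding +1 year to 2075-03-19 gives 2076-03-19.
Applying '-767 days' to 2076-03-19: counting 767 days back gives 2074-02-11.

2074-02-11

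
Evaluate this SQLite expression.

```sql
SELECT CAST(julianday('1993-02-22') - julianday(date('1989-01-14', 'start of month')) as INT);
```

1513

`start of month` rewinds 1989-01-14 to 1989-01-01.
30 days remain in January 1989 after the 1st (31 − 1).
Full months from February 1989 through January 1993 contribute their day counts.
Then 22 days into February 1993.
Total: 30 + 28 + 31 + 30 + 31 + 30 + 31 + 31 + 30 + 31 + 30 + 31 + 31 + 28 + 31 + 30 + 31 + 30 + 31 + 31 + 30 + 31 + 30 + 31 + 31 + 28 + 31 + 30 + 31 + 30 + 31 + 31 + 30 + 31 + 30 + 31 + 31 + 29 + 31 + 30 + 31 + 30 + 31 + 31 + 30 + 31 + 30 + 31 + 31 + 22 = 1513.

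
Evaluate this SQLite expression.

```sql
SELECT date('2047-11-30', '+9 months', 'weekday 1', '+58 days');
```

2048-10-28

Adding +9 months to 2047-11-30 gives 2048-08-30.
`weekday 1` advances to the next Monday; 2048-08-30 is a Sunday, so it moves forward to 2048-08-31.
Applying '+58 days' to 2048-08-31: counting 58 days forward gives 2048-10-28.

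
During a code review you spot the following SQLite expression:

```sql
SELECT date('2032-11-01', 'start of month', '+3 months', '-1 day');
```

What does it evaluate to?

`start of month` rewinds 2032-11-01 to 2032-11-01.
Adding +3 months to 2032-11-01 gives 2033-02-01.
Going back 1 day from 2033-02-01 reaches 2033-01-31 (last day of January, 31 days).

2033-01-31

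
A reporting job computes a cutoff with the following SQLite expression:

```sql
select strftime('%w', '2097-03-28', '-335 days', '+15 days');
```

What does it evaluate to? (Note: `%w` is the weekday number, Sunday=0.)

First apply '-335 days', '+15 days': 2097-03-28 → 2096-05-12.
2096-05-12 is a Saturday; with Sunday=0 that is 6.

6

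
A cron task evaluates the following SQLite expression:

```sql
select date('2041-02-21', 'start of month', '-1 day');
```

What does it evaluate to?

`start of month` rewinds 2041-02-21 to 2041-02-01.
Going back 1 day from 2041-02-01 reaches 2041-01-31 (last day of January, 31 days).

2041-01-31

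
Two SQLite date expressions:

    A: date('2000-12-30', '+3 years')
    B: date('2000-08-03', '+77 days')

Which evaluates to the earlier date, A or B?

A = 2003-12-30.
B = 2000-10-19.
B is earlier.

B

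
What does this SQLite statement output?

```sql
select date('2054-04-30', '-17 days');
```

Going back 17 days within April lands on 2054-04-13.

2054-04-13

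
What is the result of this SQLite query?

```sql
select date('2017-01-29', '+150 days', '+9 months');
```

Applying '+150 days' to 2017-01-29: counting 150 days forward gives 2017-06-28.
Adding +9 months to 2017-06-28 gives 2018-03-28.

2018-03-28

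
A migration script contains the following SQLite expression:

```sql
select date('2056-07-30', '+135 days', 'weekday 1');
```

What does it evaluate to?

Applying '+135 days' to 2056-07-30: counting 135 days forward gives 2056-12-12.
`weekday 1` advances to the next Monday; 2056-12-12 is a Tuesday, so it moves forward to 2056-12-18.

2056-12-18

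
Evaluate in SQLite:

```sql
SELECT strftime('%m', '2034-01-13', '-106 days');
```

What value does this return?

First apply '-106 days': 2034-01-13 → 2033-09-29.
`%m` extracts the 2-digit month (01-12): 09.

09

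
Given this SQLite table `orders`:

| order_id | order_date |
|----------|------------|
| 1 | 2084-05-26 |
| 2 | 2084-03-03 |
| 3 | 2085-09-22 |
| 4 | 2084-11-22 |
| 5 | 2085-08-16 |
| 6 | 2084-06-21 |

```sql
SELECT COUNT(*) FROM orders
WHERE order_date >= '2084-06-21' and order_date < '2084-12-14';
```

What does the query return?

2

Rows in [2084-06-21, 2084-12-14): 2084-11-22, 2084-06-21 → 2 rows.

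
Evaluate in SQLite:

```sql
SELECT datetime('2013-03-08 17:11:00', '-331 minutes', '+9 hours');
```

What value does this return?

331 minutes = 5h 31m; -331 minutes from 2013-03-08 17:11:00 is 2013-03-08 11:40:00.
+9 hours from 2013-03-08 11:40:00 is 2013-03-08 20:40:00.

2013-03-08 20:40:00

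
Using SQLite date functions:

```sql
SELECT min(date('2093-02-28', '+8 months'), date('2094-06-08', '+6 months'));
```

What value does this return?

2093-10-28

date('2093-02-28', '+8 months') → 2093-10-28.
date('2094-06-08', '+6 months') → 2094-12-08.
Earlier of the two is 2093-10-28.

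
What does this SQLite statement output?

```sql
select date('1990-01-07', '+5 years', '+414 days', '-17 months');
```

1994-09-25

Adding +5 years to 1990-01-07 gives 1995-01-07.
Applying '+414 days' to 1995-01-07: counting 414 days forward gives 1996-02-25.
Adding -17 months to 1996-02-25 gives 1994-09-25.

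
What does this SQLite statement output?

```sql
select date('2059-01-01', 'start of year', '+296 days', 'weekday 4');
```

`start of year` rewinds 2059-01-01 to 2059-01-01.
Applying '+296 days' to 2059-01-01: counting 296 days forward gives 2059-10-24.
`weekday 4` advances to the next Thursday; 2059-10-24 is a Friday, so it moves forward to 2059-10-30.

2059-10-30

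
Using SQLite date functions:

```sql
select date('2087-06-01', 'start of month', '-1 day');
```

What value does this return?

`start of month` rewinds 2087-06-01 to 2087-06-01.
Going back 1 day from 2087-06-01 reaches 2087-05-31 (last day of May, 31 days).

2087-05-31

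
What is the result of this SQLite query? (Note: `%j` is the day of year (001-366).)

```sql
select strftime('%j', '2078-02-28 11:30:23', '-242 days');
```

First apply '-242 days': 2078-02-28 11:30:23 → 2077-07-01 11:30:23.
Day-of-year for 2077-07-01: days since 2077-01-01 inclusive = 182, zero-padded to 182.

182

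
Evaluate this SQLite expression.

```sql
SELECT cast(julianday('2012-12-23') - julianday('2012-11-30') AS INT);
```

0 days remain in November 2012 after the 30th (30 − 30).
Then 23 days into December 2012.
Total: 0 + 23 = 23.

23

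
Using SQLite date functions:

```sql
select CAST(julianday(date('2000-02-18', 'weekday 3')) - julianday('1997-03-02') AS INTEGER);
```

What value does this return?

`weekday 3` advances to the next Wednesday; 2000-02-18 is a Friday, so it moves forward to 2000-02-23.
29 days remain in March 1997 after the 2nd (31 − 2).
Full months from April 1997 through January 2000 contribute their day counts.
Then 23 days into February 2000.
Total: 29 + 30 + 31 + 30 + 31 + 31 + 30 + 31 + 30 + 31 + 31 + 28 + 31 + 30 + 31 + 30 + 31 + 31 + 30 + 31 + 30 + 31 + 31 + 28 + 31 + 30 + 31 + 30 + 31 + 31 + 30 + 31 + 30 + 31 + 31 + 23 = 1088.

1088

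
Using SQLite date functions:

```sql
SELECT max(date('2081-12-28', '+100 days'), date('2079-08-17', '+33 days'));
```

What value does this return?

date('2081-12-28', '+100 days') → 2082-04-07.
date('2079-08-17', '+33 days') → 2079-09-19.
Later of the two is 2082-04-07.

2082-04-07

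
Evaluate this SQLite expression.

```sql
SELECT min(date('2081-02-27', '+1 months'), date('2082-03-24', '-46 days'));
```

date('2081-02-27', '+1 months') → 2081-03-27.
date('2082-03-24', '-46 days') → 2082-02-06.
Earlier of the two is 2081-03-27.

2081-03-27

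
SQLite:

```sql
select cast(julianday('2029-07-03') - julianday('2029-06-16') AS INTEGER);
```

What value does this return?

14 days remain in June 2029 after the 16th (30 − 16).
Then 3 days into July 2029.
Total: 14 + 3 = 17.

17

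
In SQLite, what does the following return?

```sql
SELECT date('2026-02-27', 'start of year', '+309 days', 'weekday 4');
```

`start of year` rewinds 2026-02-27 to 2026-01-01.
Applying '+309 days' to 2026-01-01: counting 309 days forward gives 2026-11-06.
`weekday 4` advances to the next Thursday; 2026-11-06 is a Friday, so it moves forward to 2026-11-12.

2026-11-12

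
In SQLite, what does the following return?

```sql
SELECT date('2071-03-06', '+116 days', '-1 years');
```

Applying '+116 days' to 2071-03-06: counting 116 days forward gives 2071-06-30.
Adding -1 year to 2071-06-30 gives 2070-06-30.

2070-06-30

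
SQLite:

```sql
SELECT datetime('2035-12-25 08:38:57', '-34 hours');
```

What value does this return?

2035-12-23 22:38:57

-34 hours from 2035-12-25 08:38:57 is 2035-12-23 22:38:57 (crosses midnight).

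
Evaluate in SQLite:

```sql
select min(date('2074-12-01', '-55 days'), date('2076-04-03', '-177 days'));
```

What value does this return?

date('2074-12-01', '-55 days') → 2074-10-07.
date('2076-04-03', '-177 days') → 2075-10-09.
Earlier of the two is 2074-10-07.

2074-10-07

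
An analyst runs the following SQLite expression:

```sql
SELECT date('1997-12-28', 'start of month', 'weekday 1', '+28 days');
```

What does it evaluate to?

`start of month` rewinds 1997-12-28 to 1997-12-01.
`weekday 1` advances to the next Monday; 1997-12-01 is already a Monday, so it stays at 1997-12-01.
Advancing 28 more days within December lands on 1997-12-29.

1997-12-29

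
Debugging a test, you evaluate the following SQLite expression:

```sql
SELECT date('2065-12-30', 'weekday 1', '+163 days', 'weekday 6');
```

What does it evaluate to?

`weekday 1` advances to the next Monday; 2065-12-30 is a Wednesday, so it moves forward to 2066-01-04.
Applying '+163 days' to 2066-01-04: counting 163 days forward gives 2066-06-16.
`weekday 6` advances to the next Saturday; 2066-06-16 is a Wednesday, so it moves forward to 2066-06-19.

2066-06-19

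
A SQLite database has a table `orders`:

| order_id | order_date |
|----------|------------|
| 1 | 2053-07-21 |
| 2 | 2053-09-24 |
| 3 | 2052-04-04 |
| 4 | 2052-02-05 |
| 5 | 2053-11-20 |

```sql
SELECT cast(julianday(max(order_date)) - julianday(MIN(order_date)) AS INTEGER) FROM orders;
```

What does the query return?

654

MIN = 2052-02-05, MAX = 2053-11-20.
24 days remain in February 2052 after the 5th (29 − 5).
Full months from March 2052 through October 2053 contribute their day counts.
Then 20 days into November 2053.
Total: 24 + 31 + 30 + 31 + 30 + 31 + 31 + 30 + 31 + 30 + 31 + 31 + 28 + 31 + 30 + 31 + 30 + 31 + 31 + 30 + 31 + 20 = 654.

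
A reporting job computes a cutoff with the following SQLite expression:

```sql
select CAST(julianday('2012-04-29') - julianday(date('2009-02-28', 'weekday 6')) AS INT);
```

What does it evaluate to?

1156

`weekday 6` advances to the next Saturday; 2009-02-28 is already a Saturday, so it stays at 2009-02-28.
0 days remain in February 2009 after the 28th (28 − 28).
Full months from March 2009 through March 2012 contribute their day counts.
Then 29 days into April 2012.
Total: 0 + 31 + 30 + 31 + 30 + 31 + 31 + 30 + 31 + 30 + 31 + 31 + 28 + 31 + 30 + 31 + 30 + 31 + 31 + 30 + 31 + 30 + 31 + 31 + 28 + 31 + 30 + 31 + 30 + 31 + 31 + 30 + 31 + 30 + 31 + 31 + 29 + 31 + 29 = 1156.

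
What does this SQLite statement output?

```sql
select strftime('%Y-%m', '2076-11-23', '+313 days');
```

First apply '+313 days': 2076-11-23 → 2077-10-02.
`%Y-%m` extracts the year-month: 2077-10.

2077-10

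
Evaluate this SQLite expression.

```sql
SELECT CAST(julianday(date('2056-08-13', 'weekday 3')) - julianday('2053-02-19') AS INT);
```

1274

`weekday 3` advances to the next Wednesday; 2056-08-13 is a Sunday, so it moves forward to 2056-08-16.
9 days remain in February 2053 after the 19th (28 − 19).
Full months from March 2053 through July 2056 contribute their day counts.
Then 16 days into August 2056.
Total: 9 + 31 + 30 + 31 + 30 + 31 + 31 + 30 + 31 + 30 + 31 + 31 + 28 + 31 + 30 + 31 + 30 + 31 + 31 + 30 + 31 + 30 + 31 + 31 + 28 + 31 + 30 + 31 + 30 + 31 + 31 + 30 + 31 + 30 + 31 + 31 + 29 + 31 + 30 + 31 + 30 + 31 + 16 = 1274.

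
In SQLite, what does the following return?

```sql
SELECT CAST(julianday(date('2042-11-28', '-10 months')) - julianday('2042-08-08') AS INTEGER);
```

Adding -10 months to 2042-11-28 gives 2042-01-28.
3 days remain in January 2042 after the 28th (31 − 28).
Full months from February 2042 through July 2042 contribute their day counts.
Then 8 days into August 2042.
Total: 3 + 28 + 31 + 30 + 31 + 30 + 31 + 8 = 192.
The subtraction is earlier − later, so the result is −192 → -192.

-192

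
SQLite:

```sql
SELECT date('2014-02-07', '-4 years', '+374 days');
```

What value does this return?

2011-02-16

Adding -4 years to 2014-02-07 gives 2010-02-07.
Applying '+374 days' to 2010-02-07: counting 374 days forward gives 2011-02-16.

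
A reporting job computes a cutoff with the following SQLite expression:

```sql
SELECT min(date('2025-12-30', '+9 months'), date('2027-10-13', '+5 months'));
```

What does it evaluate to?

2026-09-30

date('2025-12-30', '+9 months') → 2026-09-30.
date('2027-10-13', '+5 months') → 2028-03-13.
Earlier of the two is 2026-09-30.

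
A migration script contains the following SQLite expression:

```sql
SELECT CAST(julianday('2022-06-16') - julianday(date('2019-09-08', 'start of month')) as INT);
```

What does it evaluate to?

1019

`start of month` rewinds 2019-09-08 to 2019-09-01.
29 days remain in September 2019 after the 1st (30 − 1).
Full months from October 2019 through May 2022 contribute their day counts.
Then 16 days into June 2022.
Total: 29 + 31 + 30 + 31 + 31 + 29 + 31 + 30 + 31 + 30 + 31 + 31 + 30 + 31 + 30 + 31 + 31 + 28 + 31 + 30 + 31 + 30 + 31 + 31 + 30 + 31 + 30 + 31 + 31 + 28 + 31 + 30 + 31 + 16 = 1019.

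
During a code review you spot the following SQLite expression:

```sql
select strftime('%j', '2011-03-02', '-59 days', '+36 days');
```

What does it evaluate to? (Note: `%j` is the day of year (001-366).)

038

First apply '-59 days', '+36 days': 2011-03-02 → 2011-02-07.
Day-of-year for 2011-02-07: days since 2011-01-01 inclusive = 38, zero-padded to 038.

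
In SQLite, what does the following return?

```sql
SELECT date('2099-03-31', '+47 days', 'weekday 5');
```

Applying '+47 days' to 2099-03-31: counting 47 days forward gives 2099-05-17.
`weekday 5` advances to the next Friday; 2099-05-17 is a Sunday, so it moves forward to 2099-05-22.

2099-05-22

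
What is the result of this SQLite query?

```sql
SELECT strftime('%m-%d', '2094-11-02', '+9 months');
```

First apply '+9 months': 2094-11-02 → 2095-08-02.
`%m-%d` extracts the month-day: 08-02.

08-02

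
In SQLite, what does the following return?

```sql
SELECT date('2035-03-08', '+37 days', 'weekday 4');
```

March 2035 has 31 days; 23 remain after the 8th, so 24 days reach 2035-04-01.
Advancing 13 more days within April lands on 2035-04-14.
`weekday 4` advances to the next Thursday; 2035-04-14 is a Saturday, so it moves forward to 2035-04-19.

2035-04-19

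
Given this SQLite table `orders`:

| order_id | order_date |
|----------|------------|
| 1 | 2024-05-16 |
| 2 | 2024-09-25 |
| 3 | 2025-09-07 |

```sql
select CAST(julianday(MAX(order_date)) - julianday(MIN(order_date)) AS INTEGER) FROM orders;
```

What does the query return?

MIN = 2024-05-16, MAX = 2025-09-07.
15 days remain in May 2024 after the 16th (31 − 16).
Full months from June 2024 through August 2025 contribute their day counts.
Then 7 days into September 2025.
Total: 15 + 30 + 31 + 31 + 30 + 31 + 30 + 31 + 31 + 28 + 31 + 30 + 31 + 30 + 31 + 31 + 7 = 479.

479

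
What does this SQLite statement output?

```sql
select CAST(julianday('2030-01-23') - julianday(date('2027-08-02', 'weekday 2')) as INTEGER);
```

904

`weekday 2` advances to the next Tuesday; 2027-08-02 is a Monday, so it moves forward to 2027-08-03.
28 days remain in August 2027 after the 3rd (31 − 3).
Full months from September 2027 through December 2029 contribute their day counts.
Then 23 days into January 2030.
Total: 28 + 30 + 31 + 30 + 31 + 31 + 29 + 31 + 30 + 31 + 30 + 31 + 31 + 30 + 31 + 30 + 31 + 31 + 28 + 31 + 30 + 31 + 30 + 31 + 31 + 30 + 31 + 30 + 31 + 23 = 904.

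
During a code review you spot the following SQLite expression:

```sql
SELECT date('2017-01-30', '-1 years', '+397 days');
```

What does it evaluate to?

Adding -1 year to 2017-01-30 gives 2016-01-30.
Applying '+397 days' to 2016-01-30: counting 397 days forward gives 2017-03-02.

2017-03-02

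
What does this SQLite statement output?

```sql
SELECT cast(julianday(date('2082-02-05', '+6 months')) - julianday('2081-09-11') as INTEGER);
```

328

Adding +6 months to 2082-02-05 gives 2082-08-05.
19 days remain in September 2081 after the 11th (30 − 11).
Full months from October 2081 through July 2082 contribute their day counts.
Then 5 days into August 2082.
Total: 19 + 31 + 30 + 31 + 31 + 28 + 31 + 30 + 31 + 30 + 31 + 5 = 328.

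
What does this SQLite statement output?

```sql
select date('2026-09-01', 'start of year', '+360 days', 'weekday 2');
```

`start of year` rewinds 2026-09-01 to 2026-01-01.
Applying '+360 days' to 2026-01-01: counting 360 days forward gives 2026-12-27.
`weekday 2` advances to the next Tuesday; 2026-12-27 is a Sunday, so it moves forward to 2026-12-29.

2026-12-29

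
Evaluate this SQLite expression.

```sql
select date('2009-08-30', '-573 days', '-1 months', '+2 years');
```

Applying '-573 days' to 2009-08-30: counting 573 days back gives 2008-02-04.
Adding -1 month to 2008-02-04 gives 2008-01-04.
Adding +2 years to 2008-01-04 gives 2010-01-04.

2010-01-04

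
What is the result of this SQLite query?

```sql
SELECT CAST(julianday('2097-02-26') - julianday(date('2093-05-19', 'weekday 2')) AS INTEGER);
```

1379

`weekday 2` advances to the next Tuesday; 2093-05-19 is already a Tuesday, so it stays at 2093-05-19.
12 days remain in May 2093 after the 19th (31 − 19).
Full months from June 2093 through January 2097 contribute their day counts.
Then 26 days into February 2097.
Total: 12 + 30 + 31 + 31 + 30 + 31 + 30 + 31 + 31 + 28 + 31 + 30 + 31 + 30 + 31 + 31 + 30 + 31 + 30 + 31 + 31 + 28 + 31 + 30 + 31 + 30 + 31 + 31 + 30 + 31 + 30 + 31 + 31 + 29 + 31 + 30 + 31 + 30 + 31 + 31 + 30 + 31 + 30 + 31 + 31 + 26 = 1379.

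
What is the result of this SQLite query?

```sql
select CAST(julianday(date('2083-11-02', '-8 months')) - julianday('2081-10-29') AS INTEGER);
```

Adding -8 months to 2083-11-02 gives 2083-03-02.
2 days remain in October 2081 after the 29th (31 − 29).
Full months from November 2081 through February 2083 contribute their day counts.
Then 2 days into March 2083.
Total: 2 + 30 + 31 + 31 + 28 + 31 + 30 + 31 + 30 + 31 + 31 + 30 + 31 + 30 + 31 + 31 + 28 + 2 = 489.

489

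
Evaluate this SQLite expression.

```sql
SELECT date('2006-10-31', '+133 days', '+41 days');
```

2007-04-23

Applying '+133 days' to 2006-10-31: counting 133 days forward gives 2007-03-13.
Applying '+41 days' to 2007-03-13: counting 41 days forward gives 2007-04-23.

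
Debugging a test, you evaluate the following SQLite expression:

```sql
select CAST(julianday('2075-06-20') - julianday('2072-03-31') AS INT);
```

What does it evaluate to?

1176

0 days remain in March 2072 after the 31st (31 − 31).
Full months from April 2072 through May 2075 contribute their day counts.
Then 20 days into June 2075.
Total: 0 + 30 + 31 + 30 + 31 + 31 + 30 + 31 + 30 + 31 + 31 + 28 + 31 + 30 + 31 + 30 + 31 + 31 + 30 + 31 + 30 + 31 + 31 + 28 + 31 + 30 + 31 + 30 + 31 + 31 + 30 + 31 + 30 + 31 + 31 + 28 + 31 + 30 + 31 + 20 = 1176.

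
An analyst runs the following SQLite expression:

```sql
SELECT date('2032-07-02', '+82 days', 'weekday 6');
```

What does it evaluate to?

2032-09-25

Applying '+82 days' to 2032-07-02: counting 82 days forward gives 2032-09-22.
`weekday 6` advances to the next Saturday; 2032-09-22 is a Wednesday, so it moves forward to 2032-09-25.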